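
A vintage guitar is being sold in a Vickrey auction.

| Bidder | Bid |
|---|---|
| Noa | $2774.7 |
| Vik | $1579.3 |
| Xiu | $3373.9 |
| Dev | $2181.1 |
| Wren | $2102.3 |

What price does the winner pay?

Highest bid: Xiu at $3373.9, so Xiu wins.
Second-highest bid: Noa at $2774.7 — that is the price the winner pays.

$2774.7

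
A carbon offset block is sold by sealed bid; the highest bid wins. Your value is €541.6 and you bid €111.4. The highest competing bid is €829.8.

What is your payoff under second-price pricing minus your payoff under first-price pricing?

€0

Your bid €111.4 is below €829.8, so you lose under either rule.
Payoff is €0 in both cases; difference = €0.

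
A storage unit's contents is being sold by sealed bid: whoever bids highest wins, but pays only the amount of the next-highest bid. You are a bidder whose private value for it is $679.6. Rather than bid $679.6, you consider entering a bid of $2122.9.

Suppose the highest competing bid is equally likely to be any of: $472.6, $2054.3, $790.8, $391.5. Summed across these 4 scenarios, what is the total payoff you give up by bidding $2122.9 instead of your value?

$1485.9

The deviation costs you only when the competing bid falls strictly between $679.6 and $2122.9; elsewhere both bids give the same outcome.
$472.6: outcomes coincide → loss $0.
$2054.3: truthful payoff $0, deviation payoff −$1374.7 → loss $1374.7.
$790.8: truthful payoff $0, deviation payoff −$111.2 → loss $111.2.
$391.5: outcomes coincide → loss $0.
Total loss = $1374.7 + $111.2 = $1485.9.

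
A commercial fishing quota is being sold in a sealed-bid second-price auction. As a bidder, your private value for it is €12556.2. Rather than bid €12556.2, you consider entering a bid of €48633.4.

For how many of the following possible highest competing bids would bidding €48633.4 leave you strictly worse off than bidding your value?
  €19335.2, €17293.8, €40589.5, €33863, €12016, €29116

The deviation hurts exactly when the highest competing bid lies strictly between €12556.2 and €48633.4 — overbidding then wins at a price above your value.
€19335.2: inside the interval → strictly worse (loss €6779).
€17293.8: inside the interval → strictly worse (loss €4737.6).
€40589.5: inside the interval → strictly worse (loss €28033.3).
€33863: inside the interval → strictly worse (loss €21306.8).
€12016: below both → same outcome either way.
€29116: inside the interval → strictly worse (loss €16559.8).
Count: 5.

5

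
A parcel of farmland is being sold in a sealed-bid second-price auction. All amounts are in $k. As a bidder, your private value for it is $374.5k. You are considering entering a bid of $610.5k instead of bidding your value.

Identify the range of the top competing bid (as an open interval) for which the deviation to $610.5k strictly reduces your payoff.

If the competing bid is below $374.5k, both bids win at the same price — no difference.
If it is above $610.5k, both bids lose — no difference.
If it lies strictly between $374.5k and $610.5k, bidding your value loses (payoff 0) while bidding $610.5k wins at a price above your value (payoff negative).
So the deviation strictly hurts on the open interval ($374.5k, $610.5k).

($374.5k, $610.5k)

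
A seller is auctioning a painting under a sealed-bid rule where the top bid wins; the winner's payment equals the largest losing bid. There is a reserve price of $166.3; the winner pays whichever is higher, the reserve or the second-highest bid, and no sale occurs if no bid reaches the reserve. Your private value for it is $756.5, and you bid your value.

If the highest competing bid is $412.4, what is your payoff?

Your bid $756.5 is the highest and exceeds the reserve.
Price = max(second-highest bid, reserve) = max($412.4, $166.3) = $412.4.
Payoff = $756.5 − $412.4 = $344.1.

$344.1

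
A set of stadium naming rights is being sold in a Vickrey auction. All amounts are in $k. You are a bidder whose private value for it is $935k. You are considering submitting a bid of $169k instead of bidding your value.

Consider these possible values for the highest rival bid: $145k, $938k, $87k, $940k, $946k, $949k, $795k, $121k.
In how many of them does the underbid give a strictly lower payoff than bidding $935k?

1

The deviation hurts exactly when the highest competing bid lies strictly between $169k and $935k — underbidding then forfeits a profitable win.
$145k: below both → same outcome either way.
$938k: above both → same outcome either way.
$87k: below both → same outcome either way.
$940k: above both → same outcome either way.
$946k: above both → same outcome either way.
$949k: above both → same outcome either way.
$795k: inside the interval → strictly worse (loss $140k).
$121k: below both → same outcome either way.
Count: 1.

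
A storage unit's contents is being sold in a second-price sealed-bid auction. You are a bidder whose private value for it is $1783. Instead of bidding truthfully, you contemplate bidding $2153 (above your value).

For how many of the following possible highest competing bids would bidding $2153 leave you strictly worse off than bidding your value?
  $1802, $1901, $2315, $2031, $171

3

The deviation hurts exactly when the highest competing bid lies strictly between $1783 and $2153 — overbidding then wins at a price above your value.
$1802: inside the interval → strictly worse (loss $19).
$1901: inside the interval → strictly worse (loss $118).
$2315: above both → same outcome either way.
$2031: inside the interval → strictly worse (loss $248).
$171: below both → same outcome either way.
Count: 3.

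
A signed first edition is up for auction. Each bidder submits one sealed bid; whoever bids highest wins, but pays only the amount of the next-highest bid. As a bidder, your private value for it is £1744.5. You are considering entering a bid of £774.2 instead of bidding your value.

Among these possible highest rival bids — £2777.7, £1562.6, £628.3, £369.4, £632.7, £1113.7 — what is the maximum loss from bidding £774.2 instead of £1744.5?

£630.8

£2777.7: same outcome either way → loss £0.
£1562.6: truthful gives £181.9, deviation gives £0 → loss £181.9.
£628.3: same outcome either way → loss £0.
£369.4: same outcome either way → loss £0.
£632.7: same outcome either way → loss £0.
£1113.7: truthful gives £630.8, deviation gives £0 → loss £630.8.
Maximum loss: £630.8.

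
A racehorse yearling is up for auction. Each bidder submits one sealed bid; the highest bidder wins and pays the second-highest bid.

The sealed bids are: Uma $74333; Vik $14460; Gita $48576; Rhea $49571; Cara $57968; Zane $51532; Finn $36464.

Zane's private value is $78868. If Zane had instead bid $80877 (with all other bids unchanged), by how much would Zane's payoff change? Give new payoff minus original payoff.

$4535

The highest bid among the other bidders is $74333; Zane's bid doesn't change that.
Original bid $51532: Zane is not highest (top rival bid is $74333); payoff $0.
Alternative bid $80877: Zane is highest, pays the top rival bid $74333; payoff $78868 − $74333 = $4535.
Change in payoff = $4535 − ($0) = $4535.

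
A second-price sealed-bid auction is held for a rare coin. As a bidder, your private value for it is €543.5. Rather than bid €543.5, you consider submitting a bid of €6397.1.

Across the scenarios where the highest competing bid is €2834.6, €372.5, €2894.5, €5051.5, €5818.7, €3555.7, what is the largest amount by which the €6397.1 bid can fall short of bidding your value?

€2834.6: truthful gives €0, deviation gives −€2291.1 → loss €2291.1.
€372.5: same outcome either way → loss €0.
€2894.5: truthful gives €0, deviation gives −€2351 → loss €2351.
€5051.5: truthful gives €0, deviation gives −€4508 → loss €4508.
€5818.7: truthful gives €0, deviation gives −€5275.2 → loss €5275.2.
€3555.7: truthful gives €0, deviation gives −€3012.2 → loss €3012.2.
Maximum loss: €5275.2.

€5275.2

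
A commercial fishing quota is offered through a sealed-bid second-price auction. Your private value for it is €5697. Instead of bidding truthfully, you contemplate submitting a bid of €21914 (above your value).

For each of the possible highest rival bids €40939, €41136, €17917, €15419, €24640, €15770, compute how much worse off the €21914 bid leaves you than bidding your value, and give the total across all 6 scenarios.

€32015

The deviation costs you only when the competing bid falls strictly between €5697 and €21914; elsewhere both bids give the same outcome.
€40939: outcomes coincide → loss €0.
€41136: outcomes coincide → loss €0.
€17917: truthful payoff €0, deviation payoff −€12220 → loss €12220.
€15419: truthful payoff €0, deviation payoff −€9722 → loss €9722.
€24640: outcomes coincide → loss €0.
€15770: truthful payoff €0, deviation payoff −€10073 → loss €10073.
Total loss = €12220 + €9722 + €10073 = €32015.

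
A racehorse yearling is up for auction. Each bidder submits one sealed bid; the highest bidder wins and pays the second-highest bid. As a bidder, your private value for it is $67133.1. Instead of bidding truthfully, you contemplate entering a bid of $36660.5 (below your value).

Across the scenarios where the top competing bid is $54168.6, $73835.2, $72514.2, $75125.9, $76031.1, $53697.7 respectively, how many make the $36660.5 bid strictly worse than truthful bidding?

2

The deviation hurts exactly when the highest competing bid lies strictly between $36660.5 and $67133.1 — underbidding then forfeits a profitable win.
$54168.6: inside the interval → strictly worse (loss $12964.5).
$73835.2: above both → same outcome either way.
$72514.2: above both → same outcome either way.
$75125.9: above both → same outcome either way.
$76031.1: above both → same outcome either way.
$53697.7: inside the interval → strictly worse (loss $13435.4).
Count: 2.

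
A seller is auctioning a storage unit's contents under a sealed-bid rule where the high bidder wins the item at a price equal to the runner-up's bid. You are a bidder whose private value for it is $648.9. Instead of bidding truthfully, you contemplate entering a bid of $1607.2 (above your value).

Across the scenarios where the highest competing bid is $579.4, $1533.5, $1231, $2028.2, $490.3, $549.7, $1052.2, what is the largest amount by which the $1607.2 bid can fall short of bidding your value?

$884.6

$579.4: same outcome either way → loss $0.
$1533.5: truthful gives $0, deviation gives −$884.6 → loss $884.6.
$1231: truthful gives $0, deviation gives −$582.1 → loss $582.1.
$2028.2: same outcome either way → loss $0.
$490.3: same outcome either way → loss $0.
$549.7: same outcome either way → loss $0.
$1052.2: truthful gives $0, deviation gives −$403.3 → loss $403.3.
Maximum loss: $884.6.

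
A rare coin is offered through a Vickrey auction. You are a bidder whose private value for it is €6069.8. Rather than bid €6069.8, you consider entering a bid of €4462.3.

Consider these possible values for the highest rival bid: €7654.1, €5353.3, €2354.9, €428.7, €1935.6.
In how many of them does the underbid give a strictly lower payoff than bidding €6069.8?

1

The deviation hurts exactly when the highest competing bid lies strictly between €4462.3 and €6069.8 — underbidding then forfeits a profitable win.
€7654.1: above both → same outcome either way.
€5353.3: inside the interval → strictly worse (loss €716.5).
€2354.9: below both → same outcome either way.
€428.7: below both → same outcome either way.
€1935.6: below both → same outcome either way.
Count: 1.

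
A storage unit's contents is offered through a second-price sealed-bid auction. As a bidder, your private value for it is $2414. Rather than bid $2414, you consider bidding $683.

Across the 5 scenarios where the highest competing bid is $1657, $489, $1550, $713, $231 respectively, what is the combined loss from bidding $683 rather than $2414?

$3322

The deviation costs you only when the competing bid falls strictly between $683 and $2414; elsewhere both bids give the same outcome.
$1657: truthful payoff $757, deviation payoff $0 → loss $757.
$489: outcomes coincide → loss $0.
$1550: truthful payoff $864, deviation payoff $0 → loss $864.
$713: truthful payoff $1701, deviation payoff $0 → loss $1701.
$231: outcomes coincide → loss $0.
Total loss = $757 + $864 + $1701 = $3322.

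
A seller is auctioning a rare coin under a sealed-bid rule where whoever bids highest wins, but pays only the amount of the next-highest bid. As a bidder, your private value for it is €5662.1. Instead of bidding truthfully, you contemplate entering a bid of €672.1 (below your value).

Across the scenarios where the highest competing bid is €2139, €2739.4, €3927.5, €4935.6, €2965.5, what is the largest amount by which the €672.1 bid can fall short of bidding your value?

€2139: truthful gives €3523.1, deviation gives €0 → loss €3523.1.
€2739.4: truthful gives €2922.7, deviation gives €0 → loss €2922.7.
€3927.5: truthful gives €1734.6, deviation gives €0 → loss €1734.6.
€4935.6: truthful gives €726.5, deviation gives €0 → loss €726.5.
€2965.5: truthful gives €2696.6, deviation gives €0 → loss €2696.6.
Maximum loss: €3523.1.

€3523.1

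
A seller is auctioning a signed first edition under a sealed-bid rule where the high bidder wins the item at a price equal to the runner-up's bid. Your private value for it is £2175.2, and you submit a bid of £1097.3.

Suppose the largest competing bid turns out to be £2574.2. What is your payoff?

Your bid £1097.3 is below the highest competing bid £2574.2, so you lose.
A losing bidder pays nothing and receives nothing: payoff = £0.

£0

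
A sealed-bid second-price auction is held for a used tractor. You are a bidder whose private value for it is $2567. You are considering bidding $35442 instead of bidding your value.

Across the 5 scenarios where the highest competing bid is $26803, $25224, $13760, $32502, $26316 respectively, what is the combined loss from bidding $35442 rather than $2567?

The deviation costs you only when the competing bid falls strictly between $2567 and $35442; elsewhere both bids give the same outcome.
$26803: truthful payoff $0, deviation payoff −$24236 → loss $24236.
$25224: truthful payoff $0, deviation payoff −$22657 → loss $22657.
$13760: truthful payoff $0, deviation payoff −$11193 → loss $11193.
$32502: truthful payoff $0, deviation payoff −$29935 → loss $29935.
$26316: truthful payoff $0, deviation payoff −$23749 → loss $23749.
Total loss = $24236 + $22657 + $11193 + $29935 + $23749 = $111770.

$111770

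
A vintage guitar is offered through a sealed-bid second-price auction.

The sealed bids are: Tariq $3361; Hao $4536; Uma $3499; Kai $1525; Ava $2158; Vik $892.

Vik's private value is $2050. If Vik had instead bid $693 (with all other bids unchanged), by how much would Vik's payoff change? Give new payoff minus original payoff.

The highest bid among the other bidders is $4536; Vik's bid doesn't change that.
Original bid $892: Vik is not highest (top rival bid is $4536); payoff $0.
Alternative bid $693: Vik is not highest (top rival bid is $4536); payoff $0.
Change in payoff = $0 − ($0) = $0.

$0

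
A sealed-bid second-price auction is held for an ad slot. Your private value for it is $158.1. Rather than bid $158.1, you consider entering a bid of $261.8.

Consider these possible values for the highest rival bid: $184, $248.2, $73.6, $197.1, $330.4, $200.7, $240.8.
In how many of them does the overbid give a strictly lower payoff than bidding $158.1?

The deviation hurts exactly when the highest competing bid lies strictly between $158.1 and $261.8 — overbidding then wins at a price above your value.
$184: inside the interval → strictly worse (loss $25.9).
$248.2: inside the interval → strictly worse (loss $90.1).
$73.6: below both → same outcome either way.
$197.1: inside the interval → strictly worse (loss $39).
$330.4: above both → same outcome either way.
$200.7: inside the interval → strictly worse (loss $42.6).
$240.8: inside the interval → strictly worse (loss $82.7).
Count: 5.

5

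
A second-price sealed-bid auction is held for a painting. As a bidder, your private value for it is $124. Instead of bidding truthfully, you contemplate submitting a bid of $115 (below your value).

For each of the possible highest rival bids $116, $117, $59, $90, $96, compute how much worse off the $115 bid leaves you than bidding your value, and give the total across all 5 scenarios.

The deviation costs you only when the competing bid falls strictly between $115 and $124; elsewhere both bids give the same outcome.
$116: truthful payoff $8, deviation payoff $0 → loss $8.
$117: truthful payoff $7, deviation payoff $0 → loss $7.
$59: outcomes coincide → loss $0.
$90: outcomes coincide → loss $0.
$96: outcomes coincide → loss $0.
Total loss = $8 + $7 = $15.
Truthful bidding weakly dominates here: raising your bid can only win items priced above your value, and lowering it can only forfeit items priced below.

$15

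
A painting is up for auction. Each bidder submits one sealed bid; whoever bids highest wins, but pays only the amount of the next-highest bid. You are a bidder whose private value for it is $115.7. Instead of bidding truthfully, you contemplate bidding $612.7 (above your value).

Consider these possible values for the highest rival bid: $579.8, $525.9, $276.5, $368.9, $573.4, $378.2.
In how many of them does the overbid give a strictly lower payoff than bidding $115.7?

6

The deviation hurts exactly when the highest competing bid lies strictly between $115.7 and $612.7 — overbidding then wins at a price above your value.
$579.8: inside the interval → strictly worse (loss $464.1).
$525.9: inside the interval → strictly worse (loss $410.2).
$276.5: inside the interval → strictly worse (loss $160.8).
$368.9: inside the interval → strictly worse (loss $253.2).
$573.4: inside the interval → strictly worse (loss $457.7).
$378.2: inside the interval → strictly worse (loss $262.5).
Count: 6.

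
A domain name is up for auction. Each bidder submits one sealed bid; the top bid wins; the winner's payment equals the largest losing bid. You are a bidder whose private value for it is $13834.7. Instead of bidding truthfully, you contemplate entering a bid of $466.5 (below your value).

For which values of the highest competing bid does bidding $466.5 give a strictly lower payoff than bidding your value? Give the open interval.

($466.5, $13834.7)

If the competing bid is below $466.5, both bids win at the same price — no difference.
If it is above $13834.7, both bids lose — no difference.
If it lies strictly between $466.5 and $13834.7, bidding your value wins at a price below your value (positive payoff) while bidding $466.5 loses (payoff 0).
So the deviation strictly hurts on the open interval ($466.5, $13834.7).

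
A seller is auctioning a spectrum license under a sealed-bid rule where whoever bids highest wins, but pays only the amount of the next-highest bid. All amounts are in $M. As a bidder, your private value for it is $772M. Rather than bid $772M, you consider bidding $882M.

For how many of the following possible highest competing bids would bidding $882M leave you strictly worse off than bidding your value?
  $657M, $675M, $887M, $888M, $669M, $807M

1

The deviation hurts exactly when the highest competing bid lies strictly between $772M and $882M — overbidding then wins at a price above your value.
$657M: below both → same outcome either way.
$675M: below both → same outcome either way.
$887M: above both → same outcome either way.
$888M: above both → same outcome either way.
$669M: below both → same outcome either way.
$807M: inside the interval → strictly worse (loss $35M).
Count: 1.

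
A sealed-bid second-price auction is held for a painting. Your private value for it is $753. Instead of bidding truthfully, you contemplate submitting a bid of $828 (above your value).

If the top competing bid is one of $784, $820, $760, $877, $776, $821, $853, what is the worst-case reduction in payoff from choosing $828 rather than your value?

$784: truthful gives $0, deviation gives −$31 → loss $31.
$820: truthful gives $0, deviation gives −$67 → loss $67.
$760: truthful gives $0, deviation gives −$7 → loss $7.
$877: same outcome either way → loss $0.
$776: truthful gives $0, deviation gives −$23 → loss $23.
$821: truthful gives $0, deviation gives −$68 → loss $68.
$853: same outcome either way → loss $0.
Maximum loss: $68.

$68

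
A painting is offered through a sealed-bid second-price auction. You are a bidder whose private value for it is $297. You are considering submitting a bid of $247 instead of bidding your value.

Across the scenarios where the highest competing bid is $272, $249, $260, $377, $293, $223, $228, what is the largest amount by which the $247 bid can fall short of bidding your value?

$48

$272: truthful gives $25, deviation gives $0 → loss $25.
$249: truthful gives $48, deviation gives $0 → loss $48.
$260: truthful gives $37, deviation gives $0 → loss $37.
$377: same outcome either way → loss $0.
$293: truthful gives $4, deviation gives $0 → loss $4.
$223: same outcome either way → loss $0.
$228: same outcome either way → loss $0.
Maximum loss: $48.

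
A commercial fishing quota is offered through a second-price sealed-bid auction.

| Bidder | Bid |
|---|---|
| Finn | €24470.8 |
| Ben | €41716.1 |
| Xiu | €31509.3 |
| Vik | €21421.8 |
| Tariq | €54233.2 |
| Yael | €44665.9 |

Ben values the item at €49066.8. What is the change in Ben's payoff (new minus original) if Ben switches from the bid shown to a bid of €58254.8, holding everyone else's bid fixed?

−€5166.4

The highest bid among the other bidders is €54233.2; Ben's bid doesn't change that.
Original bid €41716.1: Ben is not highest (top rival bid is €54233.2); payoff €0.
Alternative bid €58254.8: Ben is highest, pays the top rival bid €54233.2; payoff €49066.8 − €54233.2 = −€5166.4.
Change in payoff = −€5166.4 − (€0) = −€5166.4.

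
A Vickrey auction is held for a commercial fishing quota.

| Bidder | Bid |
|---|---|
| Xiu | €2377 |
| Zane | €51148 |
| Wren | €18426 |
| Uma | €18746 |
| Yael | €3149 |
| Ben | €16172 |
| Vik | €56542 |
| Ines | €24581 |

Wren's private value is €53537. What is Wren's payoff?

Highest bid: Vik at €56542, so Vik wins.
Second-highest bid: Zane at €51148 — that is the price the winner pays.
Wren did not win, so Wren pays nothing and receives nothing: payoff €0.

€0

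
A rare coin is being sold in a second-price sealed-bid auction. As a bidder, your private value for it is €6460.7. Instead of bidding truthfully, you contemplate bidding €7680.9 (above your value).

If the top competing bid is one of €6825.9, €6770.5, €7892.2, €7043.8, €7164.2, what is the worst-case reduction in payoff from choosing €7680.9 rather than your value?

€6825.9: truthful gives €0, deviation gives −€365.2 → loss €365.2.
€6770.5: truthful gives €0, deviation gives −€309.8 → loss €309.8.
€7892.2: same outcome either way → loss €0.
€7043.8: truthful gives €0, deviation gives −€583.1 → loss €583.1.
€7164.2: truthful gives €0, deviation gives −€703.5 → loss €703.5.
Maximum loss: €703.5.

€703.5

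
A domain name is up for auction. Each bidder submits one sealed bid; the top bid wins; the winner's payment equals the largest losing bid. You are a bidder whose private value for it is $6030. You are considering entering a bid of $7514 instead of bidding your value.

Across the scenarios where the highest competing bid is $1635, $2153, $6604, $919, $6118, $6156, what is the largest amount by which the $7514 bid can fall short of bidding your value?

$574

$1635: same outcome either way → loss $0.
$2153: same outcome either way → loss $0.
$6604: truthful gives $0, deviation gives −$574 → loss $574.
$919: same outcome either way → loss $0.
$6118: truthful gives $0, deviation gives −$88 → loss $88.
$6156: truthful gives $0, deviation gives −$126 → loss $126.
Maximum loss: $574.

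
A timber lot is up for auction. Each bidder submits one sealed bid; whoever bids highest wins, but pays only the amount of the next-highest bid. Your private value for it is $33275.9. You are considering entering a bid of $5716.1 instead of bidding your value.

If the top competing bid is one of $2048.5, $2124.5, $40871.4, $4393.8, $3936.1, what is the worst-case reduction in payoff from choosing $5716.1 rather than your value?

$2048.5: same outcome either way → loss $0.
$2124.5: same outcome either way → loss $0.
$40871.4: same outcome either way → loss $0.
$4393.8: same outcome either way → loss $0.
$3936.1: same outcome either way → loss $0.
Maximum loss: $0.

$0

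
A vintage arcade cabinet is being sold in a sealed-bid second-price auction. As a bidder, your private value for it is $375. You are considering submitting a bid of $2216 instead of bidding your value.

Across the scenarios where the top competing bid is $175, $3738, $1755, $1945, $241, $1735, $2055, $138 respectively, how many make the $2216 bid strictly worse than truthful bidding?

The deviation hurts exactly when the highest competing bid lies strictly between $375 and $2216 — overbidding then wins at a price above your value.
$175: below both → same outcome either way.
$3738: above both → same outcome either way.
$1755: inside the interval → strictly worse (loss $1380).
$1945: inside the interval → strictly worse (loss $1570).
$241: below both → same outcome either way.
$1735: inside the interval → strictly worse (loss $1360).
$2055: inside the interval → strictly worse (loss $1680).
$138: below both → same outcome either way.
Count: 4.

4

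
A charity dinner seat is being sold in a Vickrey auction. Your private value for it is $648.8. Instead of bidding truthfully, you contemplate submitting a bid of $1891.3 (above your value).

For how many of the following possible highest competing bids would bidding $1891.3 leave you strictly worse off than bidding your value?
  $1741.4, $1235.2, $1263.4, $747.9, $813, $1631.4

6

The deviation hurts exactly when the highest competing bid lies strictly between $648.8 and $1891.3 — overbidding then wins at a price above your value.
$1741.4: inside the interval → strictly worse (loss $1092.6).
$1235.2: inside the interval → strictly worse (loss $586.4).
$1263.4: inside the interval → strictly worse (loss $614.6).
$747.9: inside the interval → strictly worse (loss $99.1).
$813: inside the interval → strictly worse (loss $164.2).
$1631.4: inside the interval → strictly worse (loss $982.6).
Count: 6.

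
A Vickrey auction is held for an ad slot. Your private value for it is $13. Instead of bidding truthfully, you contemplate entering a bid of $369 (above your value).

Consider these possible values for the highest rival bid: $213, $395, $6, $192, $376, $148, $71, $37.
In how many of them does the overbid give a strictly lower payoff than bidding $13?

The deviation hurts exactly when the highest competing bid lies strictly between $13 and $369 — overbidding then wins at a price above your value.
$213: inside the interval → strictly worse (loss $200).
$395: above both → same outcome either way.
$6: below both → same outcome either way.
$192: inside the interval → strictly worse (loss $179).
$376: above both → same outcome either way.
$148: inside the interval → strictly worse (loss $135).
$71: inside the interval → strictly worse (loss $58).
$37: inside the interval → strictly worse (loss $24).
Count: 5.

5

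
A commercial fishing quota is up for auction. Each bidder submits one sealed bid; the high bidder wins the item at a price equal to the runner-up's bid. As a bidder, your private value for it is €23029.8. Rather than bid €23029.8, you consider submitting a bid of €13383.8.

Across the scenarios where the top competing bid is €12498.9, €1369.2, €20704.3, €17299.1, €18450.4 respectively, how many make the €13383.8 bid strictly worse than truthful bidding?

The deviation hurts exactly when the highest competing bid lies strictly between €13383.8 and €23029.8 — underbidding then forfeits a profitable win.
€12498.9: below both → same outcome either way.
€1369.2: below both → same outcome either way.
€20704.3: inside the interval → strictly worse (loss €2325.5).
€17299.1: inside the interval → strictly worse (loss €5730.7).
€18450.4: inside the interval → strictly worse (loss €4579.4).
Count: 3.

3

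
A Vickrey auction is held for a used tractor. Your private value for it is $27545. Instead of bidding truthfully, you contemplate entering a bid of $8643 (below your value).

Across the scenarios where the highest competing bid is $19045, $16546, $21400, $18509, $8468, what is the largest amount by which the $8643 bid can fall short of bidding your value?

$19045: truthful gives $8500, deviation gives $0 → loss $8500.
$16546: truthful gives $10999, deviation gives $0 → loss $10999.
$21400: truthful gives $6145, deviation gives $0 → loss $6145.
$18509: truthful gives $9036, deviation gives $0 → loss $9036.
$8468: same outcome either way → loss $0.
Maximum loss: $10999.

$10999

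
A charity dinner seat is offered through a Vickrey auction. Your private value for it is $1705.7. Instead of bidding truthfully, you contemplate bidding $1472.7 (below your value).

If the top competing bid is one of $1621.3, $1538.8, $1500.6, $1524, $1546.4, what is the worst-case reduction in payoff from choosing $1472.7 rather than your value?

$1621.3: truthful gives $84.4, deviation gives $0 → loss $84.4.
$1538.8: truthful gives $166.9, deviation gives $0 → loss $166.9.
$1500.6: truthful gives $205.1, deviation gives $0 → loss $205.1.
$1524: truthful gives $181.7, deviation gives $0 → loss $181.7.
$1546.4: truthful gives $159.3, deviation gives $0 → loss $159.3.
Maximum loss: $205.1.

$205.1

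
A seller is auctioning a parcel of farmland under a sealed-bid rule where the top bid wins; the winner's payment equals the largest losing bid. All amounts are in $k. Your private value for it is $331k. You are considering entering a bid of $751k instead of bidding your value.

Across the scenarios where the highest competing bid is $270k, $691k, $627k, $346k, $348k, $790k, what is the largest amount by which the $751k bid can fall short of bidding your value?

$270k: same outcome either way → loss $0k.
$691k: truthful gives $0k, deviation gives −$360k → loss $360k.
$627k: truthful gives $0k, deviation gives −$296k → loss $296k.
$346k: truthful gives $0k, deviation gives −$15k → loss $15k.
$348k: truthful gives $0k, deviation gives −$17k → loss $17k.
$790k: same outcome either way → loss $0k.
Maximum loss: $360k.

$360k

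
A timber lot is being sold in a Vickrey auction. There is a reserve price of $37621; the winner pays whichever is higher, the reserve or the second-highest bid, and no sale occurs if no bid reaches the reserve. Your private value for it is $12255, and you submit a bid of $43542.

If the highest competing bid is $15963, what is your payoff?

Your bid $43542 is the highest and exceeds the reserve.
Price = max(second-highest bid, reserve) = max($15963, $37621) = $37621.
Payoff = $12255 − $37621 = −$25366.

−$25366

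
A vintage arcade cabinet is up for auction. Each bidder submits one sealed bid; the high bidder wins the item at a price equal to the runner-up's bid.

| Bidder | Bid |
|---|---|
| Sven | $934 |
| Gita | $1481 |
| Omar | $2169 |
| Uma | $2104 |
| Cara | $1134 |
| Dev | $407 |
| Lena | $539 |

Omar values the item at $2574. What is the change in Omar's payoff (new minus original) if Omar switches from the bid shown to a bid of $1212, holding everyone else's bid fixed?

−$470

The highest bid among the other bidders is $2104; Omar's bid doesn't change that.
Original bid $2169: Omar is highest, pays the top rival bid $2104; payoff $2574 − $2104 = $470.
Alternative bid $1212: Omar is not highest (top rival bid is $2104); payoff $0.
Change in payoff = $0 − ($470) = −$470.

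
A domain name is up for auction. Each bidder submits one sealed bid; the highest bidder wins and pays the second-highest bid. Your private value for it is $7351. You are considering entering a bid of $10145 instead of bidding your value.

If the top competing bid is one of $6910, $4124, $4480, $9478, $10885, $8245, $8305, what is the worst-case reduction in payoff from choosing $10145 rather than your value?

$2127

$6910: same outcome either way → loss $0.
$4124: same outcome either way → loss $0.
$4480: same outcome either way → loss $0.
$9478: truthful gives $0, deviation gives −$2127 → loss $2127.
$10885: same outcome either way → loss $0.
$8245: truthful gives $0, deviation gives −$894 → loss $894.
$8305: truthful gives $0, deviation gives −$954 → loss $954.
Maximum loss: $2127.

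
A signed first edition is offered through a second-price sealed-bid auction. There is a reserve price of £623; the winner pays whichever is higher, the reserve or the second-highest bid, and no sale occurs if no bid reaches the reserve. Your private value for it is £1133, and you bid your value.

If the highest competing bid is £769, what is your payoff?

Your bid £1133 is the highest and exceeds the reserve.
Price = max(second-highest bid, reserve) = max(£769, £623) = £769.
Payoff = £1133 − £769 = £364.

£364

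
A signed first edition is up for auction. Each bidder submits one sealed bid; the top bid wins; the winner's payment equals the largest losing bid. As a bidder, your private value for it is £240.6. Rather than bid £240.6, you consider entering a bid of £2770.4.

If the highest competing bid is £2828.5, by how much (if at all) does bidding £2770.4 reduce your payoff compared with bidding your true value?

Bidding your value £240.6: you lose (since £240.6 < £2828.5). Payoff £0.
Bidding £2770.4: you lose. Payoff £0.
Difference = £0 − £0 = £0; both bids lead to the same outcome because the competing bid is above both your value and your alternative bid.

£0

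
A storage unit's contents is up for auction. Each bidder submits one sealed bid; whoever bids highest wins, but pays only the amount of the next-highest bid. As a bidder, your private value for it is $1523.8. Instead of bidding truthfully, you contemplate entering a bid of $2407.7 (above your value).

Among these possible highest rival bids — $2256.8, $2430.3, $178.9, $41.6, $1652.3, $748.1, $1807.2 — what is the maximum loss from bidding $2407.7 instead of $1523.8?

$2256.8: truthful gives $0, deviation gives −$733 → loss $733.
$2430.3: same outcome either way → loss $0.
$178.9: same outcome either way → loss $0.
$41.6: same outcome either way → loss $0.
$1652.3: truthful gives $0, deviation gives −$128.5 → loss $128.5.
$748.1: same outcome either way → loss $0.
$1807.2: truthful gives $0, deviation gives −$283.4 → loss $283.4.
Maximum loss: $733.

$733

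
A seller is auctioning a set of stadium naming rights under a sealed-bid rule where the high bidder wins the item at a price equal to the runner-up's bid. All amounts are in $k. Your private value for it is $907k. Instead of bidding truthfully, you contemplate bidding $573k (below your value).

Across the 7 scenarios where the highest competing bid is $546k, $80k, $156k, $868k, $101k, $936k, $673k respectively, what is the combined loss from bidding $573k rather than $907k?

The deviation costs you only when the competing bid falls strictly between $573k and $907k; elsewhere both bids give the same outcome.
$546k: outcomes coincide → loss $0k.
$80k: outcomes coincide → loss $0k.
$156k: outcomes coincide → loss $0k.
$868k: truthful payoff $39k, deviation payoff $0k → loss $39k.
$101k: outcomes coincide → loss $0k.
$936k: outcomes coincide → loss $0k.
$673k: truthful payoff $234k, deviation payoff $0k → loss $234k.
Total loss = $39k + $234k = $273k.

$273k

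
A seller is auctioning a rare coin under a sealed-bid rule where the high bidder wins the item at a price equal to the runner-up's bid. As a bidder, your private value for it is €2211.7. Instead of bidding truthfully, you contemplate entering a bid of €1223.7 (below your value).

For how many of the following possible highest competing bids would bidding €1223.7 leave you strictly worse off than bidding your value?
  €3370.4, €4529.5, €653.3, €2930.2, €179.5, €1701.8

1

The deviation hurts exactly when the highest competing bid lies strictly between €1223.7 and €2211.7 — underbidding then forfeits a profitable win.
€3370.4: above both → same outcome either way.
€4529.5: above both → same outcome either way.
€653.3: below both → same outcome either way.
€2930.2: above both → same outcome either way.
€179.5: below both → same outcome either way.
€1701.8: inside the interval → strictly worse (loss €509.9).
Count: 1.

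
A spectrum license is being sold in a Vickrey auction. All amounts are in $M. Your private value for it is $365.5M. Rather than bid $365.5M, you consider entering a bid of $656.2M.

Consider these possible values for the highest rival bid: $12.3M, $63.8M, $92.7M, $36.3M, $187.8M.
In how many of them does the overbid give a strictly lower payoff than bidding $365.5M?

0

The deviation hurts exactly when the highest competing bid lies strictly between $365.5M and $656.2M — overbidding then wins at a price above your value.
$12.3M: below both → same outcome either way.
$63.8M: below both → same outcome either way.
$92.7M: below both → same outcome either way.
$36.3M: below both → same outcome either way.
$187.8M: below both → same outcome either way.
Count: 0.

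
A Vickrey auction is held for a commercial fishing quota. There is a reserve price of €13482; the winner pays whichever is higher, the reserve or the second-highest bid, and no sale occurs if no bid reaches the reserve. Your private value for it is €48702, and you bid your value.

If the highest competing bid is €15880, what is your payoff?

€32822

Your bid €48702 is the highest and exceeds the reserve.
Price = max(second-highest bid, reserve) = max(€15880, €13482) = €15880.
Payoff = €48702 − €15880 = €32822.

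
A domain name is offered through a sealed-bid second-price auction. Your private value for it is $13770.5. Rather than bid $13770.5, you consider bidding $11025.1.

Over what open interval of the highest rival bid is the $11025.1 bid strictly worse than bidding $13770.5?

($11025.1, $13770.5)

If the competing bid is below $11025.1, both bids win at the same price — no difference.
If it is above $13770.5, both bids lose — no difference.
If it lies strictly between $11025.1 and $13770.5, bidding your value wins at a price below your value (positive payoff) while bidding $11025.1 loses (payoff 0).
So the deviation strictly hurts on the open interval ($11025.1, $13770.5).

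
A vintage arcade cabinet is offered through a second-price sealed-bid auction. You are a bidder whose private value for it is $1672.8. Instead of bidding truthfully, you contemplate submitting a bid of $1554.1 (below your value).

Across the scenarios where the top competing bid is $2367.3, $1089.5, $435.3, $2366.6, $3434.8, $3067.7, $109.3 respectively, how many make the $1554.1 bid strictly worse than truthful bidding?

0

The deviation hurts exactly when the highest competing bid lies strictly between $1554.1 and $1672.8 — underbidding then forfeits a profitable win.
$2367.3: above both → same outcome either way.
$1089.5: below both → same outcome either way.
$435.3: below both → same outcome either way.
$2366.6: above both → same outcome either way.
$3434.8: above both → same outcome either way.
$3067.7: above both → same outcome either way.
$109.3: below both → same outcome either way.
Count: 0.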